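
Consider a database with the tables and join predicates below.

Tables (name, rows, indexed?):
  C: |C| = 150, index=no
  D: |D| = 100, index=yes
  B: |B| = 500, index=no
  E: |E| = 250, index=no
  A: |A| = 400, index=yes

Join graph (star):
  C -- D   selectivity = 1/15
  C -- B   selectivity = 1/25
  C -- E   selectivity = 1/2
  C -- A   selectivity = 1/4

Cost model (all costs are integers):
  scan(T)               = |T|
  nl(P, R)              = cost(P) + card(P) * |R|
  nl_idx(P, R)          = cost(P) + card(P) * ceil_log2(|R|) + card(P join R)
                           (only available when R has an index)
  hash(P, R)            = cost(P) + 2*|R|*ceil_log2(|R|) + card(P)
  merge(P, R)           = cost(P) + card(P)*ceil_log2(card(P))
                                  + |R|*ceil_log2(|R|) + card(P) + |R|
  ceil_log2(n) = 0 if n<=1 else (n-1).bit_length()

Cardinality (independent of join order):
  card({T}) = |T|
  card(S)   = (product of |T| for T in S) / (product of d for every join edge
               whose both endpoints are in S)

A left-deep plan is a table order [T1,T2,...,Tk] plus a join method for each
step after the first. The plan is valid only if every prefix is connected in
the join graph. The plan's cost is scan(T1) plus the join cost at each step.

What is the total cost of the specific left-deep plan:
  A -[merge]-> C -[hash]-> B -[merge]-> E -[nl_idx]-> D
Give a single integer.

step 1: scan A: cost=400, card=400
step 2: join C via merge
    card(P join C) = 400*150/(4) = 15000
    cost = 400 + 400*9 + 150*8 + 400 + 150 = 5750
step 3: join B via hash
    card(P join B) = 15000*500/(25) = 300000
    cost = 5750 + 2*500*9 + 15000 = 29750
step 4: join E via merge
    card(P join E) = 300000*250/(2) = 37500000
    cost = 29750 + 300000*19 + 250*8 + 300000 + 250 = 6032000
step 5: join D via nl_idx
    card(P join D) = 37500000*100/(15) = 250000000
    cost = 6032000 + 37500000*7 + 250000000 = 518532000

518532000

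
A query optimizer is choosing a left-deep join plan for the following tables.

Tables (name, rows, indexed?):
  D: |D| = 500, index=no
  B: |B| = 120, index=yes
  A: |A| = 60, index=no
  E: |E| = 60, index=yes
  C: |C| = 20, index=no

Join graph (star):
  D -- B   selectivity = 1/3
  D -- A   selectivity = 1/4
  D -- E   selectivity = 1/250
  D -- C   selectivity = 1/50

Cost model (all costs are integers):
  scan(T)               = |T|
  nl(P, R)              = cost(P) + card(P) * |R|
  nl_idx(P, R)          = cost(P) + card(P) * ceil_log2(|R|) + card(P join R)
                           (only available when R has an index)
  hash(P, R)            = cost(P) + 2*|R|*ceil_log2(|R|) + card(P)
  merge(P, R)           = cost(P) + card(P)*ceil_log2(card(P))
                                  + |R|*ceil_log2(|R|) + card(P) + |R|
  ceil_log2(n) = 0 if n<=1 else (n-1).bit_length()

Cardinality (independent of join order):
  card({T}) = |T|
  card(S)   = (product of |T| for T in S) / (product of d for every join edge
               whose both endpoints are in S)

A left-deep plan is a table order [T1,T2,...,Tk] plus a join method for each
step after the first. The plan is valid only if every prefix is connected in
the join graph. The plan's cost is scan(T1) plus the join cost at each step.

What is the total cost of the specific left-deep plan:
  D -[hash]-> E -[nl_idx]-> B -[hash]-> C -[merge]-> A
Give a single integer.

35820

step 1: scan D: cost=500, card=500
step 2: join E via hash
    card(P join E) = 500*60/(250) = 120
    cost = 500 + 2*60*6 + 500 = 1720
step 3: join B via nl_idx
    card(P join B) = 120*120/(3) = 4800
    cost = 1720 + 120*7 + 4800 = 7360
step 4: join C via hash
    card(P join C) = 4800*20/(50) = 1920
    cost = 7360 + 2*20*5 + 4800 = 12360
step 5: join A via merge
    card(P join A) = 1920*60/(4) = 28800
    cost = 12360 + 1920*11 + 60*6 + 1920 + 60 = 35820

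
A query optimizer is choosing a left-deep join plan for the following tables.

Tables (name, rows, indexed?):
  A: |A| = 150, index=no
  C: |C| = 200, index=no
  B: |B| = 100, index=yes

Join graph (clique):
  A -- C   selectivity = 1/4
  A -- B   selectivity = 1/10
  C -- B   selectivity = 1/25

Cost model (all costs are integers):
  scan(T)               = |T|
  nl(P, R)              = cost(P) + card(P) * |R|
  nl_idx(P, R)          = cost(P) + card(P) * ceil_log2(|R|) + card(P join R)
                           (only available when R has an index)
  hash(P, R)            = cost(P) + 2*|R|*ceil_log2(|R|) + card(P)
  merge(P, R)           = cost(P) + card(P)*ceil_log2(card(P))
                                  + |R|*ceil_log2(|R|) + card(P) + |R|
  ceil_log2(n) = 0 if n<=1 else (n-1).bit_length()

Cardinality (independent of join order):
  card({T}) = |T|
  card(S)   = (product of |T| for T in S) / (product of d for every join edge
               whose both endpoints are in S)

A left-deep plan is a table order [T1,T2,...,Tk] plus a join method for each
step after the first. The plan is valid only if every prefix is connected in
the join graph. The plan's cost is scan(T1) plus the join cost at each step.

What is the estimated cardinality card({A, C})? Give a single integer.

Tables in S: A(150), C(200)
Edges inside S: A-C(d=4)
numerator = 150 * 200 = 30000
denominator = 4 = 4
card(S) = 30000 / 4 = 7500

7500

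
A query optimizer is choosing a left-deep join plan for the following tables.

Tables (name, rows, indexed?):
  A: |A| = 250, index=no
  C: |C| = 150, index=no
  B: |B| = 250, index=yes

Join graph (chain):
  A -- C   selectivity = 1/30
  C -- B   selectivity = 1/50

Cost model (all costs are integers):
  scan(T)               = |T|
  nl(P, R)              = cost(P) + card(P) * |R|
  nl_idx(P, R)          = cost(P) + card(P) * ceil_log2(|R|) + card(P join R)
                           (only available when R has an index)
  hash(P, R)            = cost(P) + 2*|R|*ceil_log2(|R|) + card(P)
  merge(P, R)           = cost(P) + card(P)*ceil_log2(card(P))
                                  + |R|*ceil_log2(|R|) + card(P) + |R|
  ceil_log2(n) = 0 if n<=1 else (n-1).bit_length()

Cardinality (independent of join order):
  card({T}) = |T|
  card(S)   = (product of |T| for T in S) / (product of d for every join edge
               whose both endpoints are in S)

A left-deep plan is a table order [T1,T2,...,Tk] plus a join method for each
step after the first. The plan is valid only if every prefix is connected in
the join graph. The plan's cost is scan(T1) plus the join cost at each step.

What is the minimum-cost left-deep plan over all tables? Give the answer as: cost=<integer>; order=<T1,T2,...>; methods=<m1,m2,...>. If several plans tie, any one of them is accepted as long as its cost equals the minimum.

Selinger DP (subsets sized 1..n):
  {A}: scan cost=250, card=250
  {C}: scan cost=150, card=150
  {B}: scan cost=250, card=250
  {AC}: card=1250; try (C,hash)→2900, (A,merge)→3750, (C,merge)→3850, (A,hash)→4300, (A,nl)→37650, (C,nl)→37750; best=2900 via (C,hash)
  {BC}: card=750; try (B,nl_idx)→2100, (C,hash)→2900, (B,merge)→3750, (C,merge)→3850, (B,hash)→4300, (B,nl)→37650 …(+1); best=2100 via (B,nl_idx)
  {ABC}: card=6250; try (A,hash)→6850, (B,hash)→8150, (A,merge)→12600, (B,nl_idx)→19150, (B,merge)→20150, (A,nl)→189600 …(+1); best=6850 via (A,hash)

cost=6850; order=C,B,A; methods=nl_idx,hash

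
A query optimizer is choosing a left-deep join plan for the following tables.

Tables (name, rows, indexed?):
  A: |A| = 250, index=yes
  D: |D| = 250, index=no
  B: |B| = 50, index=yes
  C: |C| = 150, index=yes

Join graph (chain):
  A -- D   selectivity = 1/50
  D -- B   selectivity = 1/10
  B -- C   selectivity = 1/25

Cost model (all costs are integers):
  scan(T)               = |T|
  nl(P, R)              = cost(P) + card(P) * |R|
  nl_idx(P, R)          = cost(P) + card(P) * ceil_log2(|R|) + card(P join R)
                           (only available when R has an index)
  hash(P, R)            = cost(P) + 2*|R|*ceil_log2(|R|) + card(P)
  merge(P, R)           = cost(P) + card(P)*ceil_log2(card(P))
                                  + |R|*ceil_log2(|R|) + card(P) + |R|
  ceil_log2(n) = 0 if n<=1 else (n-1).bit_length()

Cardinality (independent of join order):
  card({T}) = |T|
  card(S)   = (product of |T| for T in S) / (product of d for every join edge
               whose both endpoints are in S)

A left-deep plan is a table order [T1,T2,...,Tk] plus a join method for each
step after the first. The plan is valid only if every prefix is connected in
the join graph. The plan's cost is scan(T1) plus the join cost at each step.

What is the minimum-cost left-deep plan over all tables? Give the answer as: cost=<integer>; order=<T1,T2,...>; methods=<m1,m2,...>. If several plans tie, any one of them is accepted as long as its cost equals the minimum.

cost=14000; order=D,A,B,C; methods=nl_idx,hash,hash

Selinger DP (subsets sized 1..n):
  {A}: scan cost=250, card=250
  {D}: scan cost=250, card=250
  {B}: scan cost=50, card=50
  {C}: scan cost=150, card=150
  {AD}: card=1250; try (A,nl_idx)→3500, (D,hash)→4500, (A,hash)→4500, (D,merge)→4750, (A,merge)→4750, (D,nl)→62750 …(+1); best=3500 via (A,nl_idx)
  {BD}: card=1250; try (B,hash)→1100, (D,merge)→2650, (B,merge)→2850, (B,nl_idx)→3000, (D,hash)→4100, (D,nl)→12550 …(+1); best=1100 via (B,hash)
  {BC}: card=300; try (C,nl_idx)→750, (B,hash)→900, (B,nl_idx)→1350, (C,merge)→1750, (B,merge)→1850, (C,hash)→2500 …(+2); best=750 via (C,nl_idx)
  {ABD}: card=6250; try (B,hash)→5350, (A,hash)→6350, (B,nl_idx)→17250, (A,nl_idx)→17350, (A,merge)→18350, (B,merge)→18850 …(+2); best=5350 via (B,hash)
  {BCD}: card=7500; try (C,hash)→4750, (D,hash)→5050, (D,merge)→6000, (C,merge)→17450, (C,nl_idx)→18600, (D,nl)→75750 …(+1); best=4750 via (C,hash)
  {ABCD}: card=37500; try (C,hash)→14000, (A,hash)→16250, (C,nl_idx)→92850, (C,merge)→94200, (A,nl_idx)→102250, (A,merge)→112000 …(+2); best=14000 via (C,hash)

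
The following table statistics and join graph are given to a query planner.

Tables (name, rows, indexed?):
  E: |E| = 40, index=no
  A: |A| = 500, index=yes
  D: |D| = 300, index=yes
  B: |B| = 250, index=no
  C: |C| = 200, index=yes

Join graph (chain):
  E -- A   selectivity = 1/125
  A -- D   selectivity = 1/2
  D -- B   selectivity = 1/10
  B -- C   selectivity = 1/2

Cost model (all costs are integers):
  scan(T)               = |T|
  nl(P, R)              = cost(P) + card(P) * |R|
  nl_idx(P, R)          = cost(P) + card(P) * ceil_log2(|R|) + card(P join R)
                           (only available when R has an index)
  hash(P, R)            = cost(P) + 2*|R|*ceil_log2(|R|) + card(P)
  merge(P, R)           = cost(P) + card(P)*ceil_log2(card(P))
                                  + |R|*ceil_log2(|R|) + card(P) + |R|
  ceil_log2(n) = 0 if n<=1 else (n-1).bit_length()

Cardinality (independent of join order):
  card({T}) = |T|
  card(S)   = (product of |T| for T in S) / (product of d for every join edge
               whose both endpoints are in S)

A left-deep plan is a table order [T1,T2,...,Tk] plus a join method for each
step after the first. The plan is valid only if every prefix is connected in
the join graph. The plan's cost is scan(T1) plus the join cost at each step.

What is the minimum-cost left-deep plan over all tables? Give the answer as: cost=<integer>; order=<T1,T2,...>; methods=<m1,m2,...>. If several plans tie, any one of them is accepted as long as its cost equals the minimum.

cost=636200; order=E,A,D,B,C; methods=nl_idx,merge,hash,hash

Selinger DP (subsets sized 1..n):
  {E}: scan cost=40, card=40
  {A}: scan cost=500, card=500
  {D}: scan cost=300, card=300
  {B}: scan cost=250, card=250
  {C}: scan cost=200, card=200
  {AE}: card=160; try (A,nl_idx)→560, (E,hash)→1480, (A,merge)→5320, (E,merge)→5780, (A,hash)→9080, (A,nl)→20040 …(+1); best=560 via (A,nl_idx)
  {AD}: card=75000; try (D,hash)→6400, (A,merge)→8300, (D,merge)→8500, (A,hash)→9600, (A,nl_idx)→78000, (D,nl_idx)→80000 …(+2); best=6400 via (D,hash)
  {BD}: card=7500; try (B,hash)→4600, (D,merge)→5500, (B,merge)→5550, (D,hash)→5900, (D,nl_idx)→10000, (D,nl)→75250 …(+1); best=4600 via (B,hash)
  {BC}: card=25000; try (C,hash)→3700, (B,merge)→4250, (C,merge)→4300, (B,hash)→4400, (C,nl_idx)→27250, (B,nl)→50200 …(+1); best=3700 via (C,hash)
  {ADE}: card=24000; try (D,merge)→5000, (D,hash)→6120, (D,nl_idx)→26000, (D,nl)→48560, (E,hash)→81880, (E,merge)→1356680 …(+1); best=5000 via (D,merge)
  {ABD}: card=1875000; try (A,hash)→21100, (B,hash)→85400, (A,merge)→114600, (B,merge)→1358650, (A,nl_idx)→1947100, (A,nl)→3754600 …(+1); best=21100 via (A,hash)
  {BCD}: card=750000; try (C,hash)→15300, (D,hash)→34100, (C,merge)→111400, (D,merge)→406700, (C,nl_idx)→814600, (D,nl_idx)→978700 …(+2); best=15300 via (C,hash)
  {ABDE}: card=600000; try (B,hash)→33000, (B,merge)→391250, (E,hash)→1896580, (B,nl)→6005000, (E,merge)→41271380, (E,nl)→75021100; best=33000 via (B,hash)
  {ABCD}: card=187500000; try (A,hash)→774300, (C,hash)→1899300, (A,merge)→15770300, (C,merge)→41272900, (A,nl_idx)→194265300, (C,nl_idx)→202521100 …(+2); best=774300 via (A,hash)
  {ABCDE}: card=60000000; try (C,hash)→636200, (C,merge)→12634800, (C,nl_idx)→64833000, (C,nl)→120033000, (E,hash)→188274780, (E,merge)→5438274580 …(+1); best=636200 via (C,hash)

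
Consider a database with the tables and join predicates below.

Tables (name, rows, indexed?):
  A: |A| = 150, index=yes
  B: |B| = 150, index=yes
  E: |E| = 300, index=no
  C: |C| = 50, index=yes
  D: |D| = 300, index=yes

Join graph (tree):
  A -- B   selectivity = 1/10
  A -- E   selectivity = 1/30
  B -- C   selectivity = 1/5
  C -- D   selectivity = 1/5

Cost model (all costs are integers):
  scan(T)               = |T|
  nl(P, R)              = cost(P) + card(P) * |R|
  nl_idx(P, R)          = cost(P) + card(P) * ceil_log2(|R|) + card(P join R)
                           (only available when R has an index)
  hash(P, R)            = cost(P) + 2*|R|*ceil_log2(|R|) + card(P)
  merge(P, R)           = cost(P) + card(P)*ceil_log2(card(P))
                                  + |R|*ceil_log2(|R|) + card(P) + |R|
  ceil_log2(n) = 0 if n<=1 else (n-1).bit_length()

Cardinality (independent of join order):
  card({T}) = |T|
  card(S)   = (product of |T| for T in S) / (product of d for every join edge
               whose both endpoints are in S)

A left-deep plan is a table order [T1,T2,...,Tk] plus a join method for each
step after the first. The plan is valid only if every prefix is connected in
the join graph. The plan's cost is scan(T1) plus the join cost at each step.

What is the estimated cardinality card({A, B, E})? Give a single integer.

Tables in S: A(150), B(150), E(300)
Edges inside S: A-B(d=10), A-E(d=30)
numerator = 150 * 150 * 300 = 6750000
denominator = 10 * 30 = 300
card(S) = 6750000 / 300 = 22500

22500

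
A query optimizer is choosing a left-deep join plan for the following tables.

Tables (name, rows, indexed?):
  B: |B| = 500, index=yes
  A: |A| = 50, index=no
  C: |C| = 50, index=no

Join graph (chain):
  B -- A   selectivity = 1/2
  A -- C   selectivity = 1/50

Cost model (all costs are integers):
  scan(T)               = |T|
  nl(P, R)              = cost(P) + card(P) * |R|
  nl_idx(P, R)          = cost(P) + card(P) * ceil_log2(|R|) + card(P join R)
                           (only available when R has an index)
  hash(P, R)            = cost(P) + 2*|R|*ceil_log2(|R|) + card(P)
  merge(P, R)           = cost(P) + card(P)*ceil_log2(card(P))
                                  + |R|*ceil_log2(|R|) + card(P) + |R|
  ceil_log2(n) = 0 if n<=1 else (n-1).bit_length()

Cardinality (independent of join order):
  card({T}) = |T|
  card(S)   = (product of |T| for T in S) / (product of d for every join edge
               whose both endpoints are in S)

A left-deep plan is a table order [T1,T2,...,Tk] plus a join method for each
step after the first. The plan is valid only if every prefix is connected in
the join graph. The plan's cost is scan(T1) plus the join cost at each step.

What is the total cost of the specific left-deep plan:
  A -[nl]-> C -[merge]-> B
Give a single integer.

7900

step 1: scan A: cost=50, card=50
step 2: join C via nl
    card(P join C) = 50*50/(50) = 50
    cost = 50 + 50*50 = 2550
step 3: join B via merge
    card(P join B) = 50*500/(2) = 12500
    cost = 2550 + 50*6 + 500*9 + 50 + 500 = 7900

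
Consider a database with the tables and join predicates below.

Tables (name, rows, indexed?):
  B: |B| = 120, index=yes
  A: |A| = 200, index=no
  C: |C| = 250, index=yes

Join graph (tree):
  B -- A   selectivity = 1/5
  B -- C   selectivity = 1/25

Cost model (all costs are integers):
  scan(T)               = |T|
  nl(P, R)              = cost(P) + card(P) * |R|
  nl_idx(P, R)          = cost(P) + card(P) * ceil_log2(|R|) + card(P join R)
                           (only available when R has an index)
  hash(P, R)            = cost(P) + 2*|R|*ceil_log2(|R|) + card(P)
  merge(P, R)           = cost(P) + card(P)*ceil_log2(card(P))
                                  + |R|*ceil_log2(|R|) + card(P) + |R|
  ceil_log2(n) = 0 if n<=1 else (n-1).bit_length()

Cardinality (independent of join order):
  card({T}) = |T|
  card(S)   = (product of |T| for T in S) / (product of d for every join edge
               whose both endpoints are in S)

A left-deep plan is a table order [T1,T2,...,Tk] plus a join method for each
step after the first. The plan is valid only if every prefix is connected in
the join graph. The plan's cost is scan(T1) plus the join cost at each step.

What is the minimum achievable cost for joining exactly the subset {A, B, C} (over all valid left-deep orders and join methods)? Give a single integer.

6580

Selinger DP over subsets of {A,B,C}:
  {B}: scan cost=120, card=120
  {A}: scan cost=200, card=200
  {C}: scan cost=250, card=250
  {AB}: card=4800; try (B,hash)→2080, (A,merge)→2880, (B,merge)→2960, (A,hash)→3440, (B,nl_idx)→6400, (A,nl)→24120 …(+1); best=2080 via (B,hash)
  {BC}: card=1200; try (B,hash)→2180, (C,nl_idx)→2280, (B,nl_idx)→3200, (C,merge)→3330, (B,merge)→3460, (C,hash)→4240 …(+2); best=2180 via (B,hash)
  {ABC}: card=48000; try (A,hash)→6580, (C,hash)→10880, (A,merge)→18380, (C,merge)→71530, (C,nl_idx)→88480, (A,nl)→242180 …(+1); best=6580 via (A,hash)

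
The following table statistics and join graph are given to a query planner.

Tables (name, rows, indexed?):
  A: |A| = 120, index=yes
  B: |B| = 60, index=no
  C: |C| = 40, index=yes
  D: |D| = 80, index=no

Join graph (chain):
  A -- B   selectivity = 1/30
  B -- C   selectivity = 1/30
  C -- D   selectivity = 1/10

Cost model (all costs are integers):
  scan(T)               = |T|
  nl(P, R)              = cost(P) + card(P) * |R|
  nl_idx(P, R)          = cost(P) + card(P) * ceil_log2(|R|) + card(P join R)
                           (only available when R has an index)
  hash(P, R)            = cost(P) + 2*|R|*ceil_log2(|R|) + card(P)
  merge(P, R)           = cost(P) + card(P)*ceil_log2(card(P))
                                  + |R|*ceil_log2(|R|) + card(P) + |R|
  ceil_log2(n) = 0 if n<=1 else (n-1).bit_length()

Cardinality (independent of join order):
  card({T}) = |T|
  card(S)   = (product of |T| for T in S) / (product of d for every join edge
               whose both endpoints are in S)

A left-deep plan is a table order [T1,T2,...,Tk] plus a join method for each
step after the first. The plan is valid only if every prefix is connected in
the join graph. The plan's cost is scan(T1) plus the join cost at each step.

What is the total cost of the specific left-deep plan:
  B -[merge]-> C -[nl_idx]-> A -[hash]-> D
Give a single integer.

3080

step 1: scan B: cost=60, card=60
step 2: join C via merge
    card(P join C) = 60*40/(30) = 80
    cost = 60 + 60*6 + 40*6 + 60 + 40 = 760
step 3: join A via nl_idx
    card(P join A) = 80*120/(30) = 320
    cost = 760 + 80*7 + 320 = 1640
step 4: join D via hash
    card(P join D) = 320*80/(10) = 2560
    cost = 1640 + 2*80*7 + 320 = 3080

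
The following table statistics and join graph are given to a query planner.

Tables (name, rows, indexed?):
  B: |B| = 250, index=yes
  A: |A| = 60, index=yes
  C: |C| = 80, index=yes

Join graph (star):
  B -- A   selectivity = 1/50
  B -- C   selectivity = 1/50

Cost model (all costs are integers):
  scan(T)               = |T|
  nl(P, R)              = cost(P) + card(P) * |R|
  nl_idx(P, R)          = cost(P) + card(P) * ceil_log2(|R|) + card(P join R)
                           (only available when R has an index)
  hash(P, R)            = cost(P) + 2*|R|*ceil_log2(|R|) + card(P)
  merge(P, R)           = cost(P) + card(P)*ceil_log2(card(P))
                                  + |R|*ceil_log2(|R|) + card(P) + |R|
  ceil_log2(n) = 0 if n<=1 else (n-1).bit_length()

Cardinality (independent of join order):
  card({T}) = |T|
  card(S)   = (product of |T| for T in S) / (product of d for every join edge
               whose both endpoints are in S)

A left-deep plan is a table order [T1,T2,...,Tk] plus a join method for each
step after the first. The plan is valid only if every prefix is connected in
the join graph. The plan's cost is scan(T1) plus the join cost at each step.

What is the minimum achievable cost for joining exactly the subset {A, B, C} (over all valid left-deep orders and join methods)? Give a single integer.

Selinger DP over subsets of {A,B,C}:
  {B}: scan cost=250, card=250
  {A}: scan cost=60, card=60
  {C}: scan cost=80, card=80
  {AB}: card=300; try (B,nl_idx)→840, (A,hash)→1220, (A,nl_idx)→2050, (B,merge)→2730, (A,merge)→2920, (B,hash)→4120 …(+2); best=840 via (B,nl_idx)
  {BC}: card=400; try (B,nl_idx)→1120, (C,hash)→1620, (C,nl_idx)→2400, (B,merge)→2970, (C,merge)→3140, (B,hash)→4160 …(+2); best=1120 via (B,nl_idx)
  {ABC}: card=480; try (A,hash)→2240, (C,hash)→2260, (C,nl_idx)→3420, (A,nl_idx)→4000, (C,merge)→4480, (A,merge)→5540 …(+2); best=2240 via (A,hash)

2240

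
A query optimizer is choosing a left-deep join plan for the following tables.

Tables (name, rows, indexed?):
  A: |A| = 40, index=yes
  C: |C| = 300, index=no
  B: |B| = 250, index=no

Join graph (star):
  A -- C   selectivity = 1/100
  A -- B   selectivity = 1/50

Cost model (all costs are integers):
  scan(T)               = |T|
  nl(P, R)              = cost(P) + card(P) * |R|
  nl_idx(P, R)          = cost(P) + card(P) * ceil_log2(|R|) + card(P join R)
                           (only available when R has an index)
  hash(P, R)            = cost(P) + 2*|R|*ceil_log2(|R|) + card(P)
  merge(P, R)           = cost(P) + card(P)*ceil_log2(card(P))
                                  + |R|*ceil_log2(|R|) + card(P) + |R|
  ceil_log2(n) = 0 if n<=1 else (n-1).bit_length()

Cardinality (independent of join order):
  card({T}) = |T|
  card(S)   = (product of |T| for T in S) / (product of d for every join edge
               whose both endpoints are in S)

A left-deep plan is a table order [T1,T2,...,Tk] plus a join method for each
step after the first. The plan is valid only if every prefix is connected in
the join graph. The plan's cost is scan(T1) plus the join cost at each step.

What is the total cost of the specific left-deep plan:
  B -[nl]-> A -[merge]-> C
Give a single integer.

15050

step 1: scan B: cost=250, card=250
step 2: join A via nl
    card(P join A) = 250*40/(50) = 200
    cost = 250 + 250*40 = 10250
step 3: join C via merge
    card(P join C) = 200*300/(100) = 600
    cost = 10250 + 200*8 + 300*9 + 200 + 300 = 15050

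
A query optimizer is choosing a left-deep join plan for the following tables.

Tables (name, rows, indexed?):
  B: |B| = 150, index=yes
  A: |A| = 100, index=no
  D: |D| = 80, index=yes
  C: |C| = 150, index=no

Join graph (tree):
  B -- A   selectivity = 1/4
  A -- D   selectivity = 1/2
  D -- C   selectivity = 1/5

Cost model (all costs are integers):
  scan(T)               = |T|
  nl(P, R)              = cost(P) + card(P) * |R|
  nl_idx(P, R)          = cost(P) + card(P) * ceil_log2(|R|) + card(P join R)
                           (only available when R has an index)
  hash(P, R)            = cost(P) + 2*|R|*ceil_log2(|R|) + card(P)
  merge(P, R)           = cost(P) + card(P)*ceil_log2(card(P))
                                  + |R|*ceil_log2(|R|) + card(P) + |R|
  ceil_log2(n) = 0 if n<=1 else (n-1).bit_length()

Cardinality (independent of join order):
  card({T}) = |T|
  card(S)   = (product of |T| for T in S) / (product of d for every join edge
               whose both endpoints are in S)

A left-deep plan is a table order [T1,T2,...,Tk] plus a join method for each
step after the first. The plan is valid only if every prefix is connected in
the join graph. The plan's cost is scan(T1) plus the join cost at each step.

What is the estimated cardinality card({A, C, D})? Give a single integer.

120000

Tables in S: A(100), C(150), D(80)
Edges inside S: A-D(d=2), D-C(d=5)
numerator = 100 * 150 * 80 = 1200000
denominator = 2 * 5 = 10
card(S) = 1200000 / 10 = 120000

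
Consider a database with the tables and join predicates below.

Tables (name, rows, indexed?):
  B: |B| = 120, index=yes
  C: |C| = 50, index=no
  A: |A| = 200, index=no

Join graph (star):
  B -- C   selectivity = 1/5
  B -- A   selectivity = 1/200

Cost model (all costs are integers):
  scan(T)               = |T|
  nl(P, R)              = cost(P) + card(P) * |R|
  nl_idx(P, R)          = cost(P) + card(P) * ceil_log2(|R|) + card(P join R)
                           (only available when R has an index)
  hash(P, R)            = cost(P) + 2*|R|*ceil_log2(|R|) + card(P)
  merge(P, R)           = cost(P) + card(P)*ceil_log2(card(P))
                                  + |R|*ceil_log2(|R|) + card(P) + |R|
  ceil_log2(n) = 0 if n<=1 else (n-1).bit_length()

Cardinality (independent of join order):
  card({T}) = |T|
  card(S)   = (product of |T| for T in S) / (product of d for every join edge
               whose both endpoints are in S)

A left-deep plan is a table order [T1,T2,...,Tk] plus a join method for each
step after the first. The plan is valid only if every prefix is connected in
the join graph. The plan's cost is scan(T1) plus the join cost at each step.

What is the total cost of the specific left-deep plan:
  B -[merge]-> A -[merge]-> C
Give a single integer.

step 1: scan B: cost=120, card=120
step 2: join A via merge
    card(P join A) = 120*200/(200) = 120
    cost = 120 + 120*7 + 200*8 + 120 + 200 = 2880
step 3: join C via merge
    card(P join C) = 120*50/(5) = 1200
    cost = 2880 + 120*7 + 50*6 + 120 + 50 = 4190

4190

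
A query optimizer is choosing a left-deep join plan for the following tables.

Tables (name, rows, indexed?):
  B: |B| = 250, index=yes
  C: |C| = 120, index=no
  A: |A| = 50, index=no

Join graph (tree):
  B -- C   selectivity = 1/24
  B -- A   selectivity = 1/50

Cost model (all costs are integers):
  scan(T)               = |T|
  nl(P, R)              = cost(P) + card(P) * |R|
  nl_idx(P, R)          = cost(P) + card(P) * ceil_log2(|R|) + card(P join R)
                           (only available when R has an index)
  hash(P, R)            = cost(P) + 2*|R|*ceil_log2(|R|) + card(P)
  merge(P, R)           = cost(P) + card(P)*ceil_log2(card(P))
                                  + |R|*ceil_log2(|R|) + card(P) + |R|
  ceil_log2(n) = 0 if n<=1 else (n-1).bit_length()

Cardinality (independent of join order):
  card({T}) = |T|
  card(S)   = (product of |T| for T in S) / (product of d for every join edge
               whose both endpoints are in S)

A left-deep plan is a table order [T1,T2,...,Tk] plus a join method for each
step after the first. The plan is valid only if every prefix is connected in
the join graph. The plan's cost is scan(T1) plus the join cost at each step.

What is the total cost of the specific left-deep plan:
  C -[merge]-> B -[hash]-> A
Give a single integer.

step 1: scan C: cost=120, card=120
step 2: join B via merge
    card(P join B) = 120*250/(24) = 1250
    cost = 120 + 120*7 + 250*8 + 120 + 250 = 3330
step 3: join A via hash
    card(P join A) = 1250*50/(50) = 1250
    cost = 3330 + 2*50*6 + 1250 = 5180

5180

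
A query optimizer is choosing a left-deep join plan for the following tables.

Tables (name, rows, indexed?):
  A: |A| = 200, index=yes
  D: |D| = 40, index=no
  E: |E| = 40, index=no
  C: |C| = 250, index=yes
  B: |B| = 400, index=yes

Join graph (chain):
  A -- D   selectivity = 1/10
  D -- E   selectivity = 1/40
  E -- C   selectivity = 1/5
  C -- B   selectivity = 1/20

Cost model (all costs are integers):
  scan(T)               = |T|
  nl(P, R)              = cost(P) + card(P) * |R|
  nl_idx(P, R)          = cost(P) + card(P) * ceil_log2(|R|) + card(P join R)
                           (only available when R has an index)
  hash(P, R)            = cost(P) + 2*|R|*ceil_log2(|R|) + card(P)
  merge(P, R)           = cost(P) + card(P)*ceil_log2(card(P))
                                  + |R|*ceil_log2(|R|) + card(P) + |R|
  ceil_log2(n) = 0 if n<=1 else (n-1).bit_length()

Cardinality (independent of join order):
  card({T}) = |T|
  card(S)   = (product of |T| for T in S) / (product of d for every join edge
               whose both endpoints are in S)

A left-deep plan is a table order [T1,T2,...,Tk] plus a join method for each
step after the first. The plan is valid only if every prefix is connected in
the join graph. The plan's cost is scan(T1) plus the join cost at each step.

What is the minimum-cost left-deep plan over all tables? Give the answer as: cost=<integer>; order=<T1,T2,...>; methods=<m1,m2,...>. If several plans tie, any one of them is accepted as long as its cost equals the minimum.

Selinger DP (subsets sized 1..n):
  {A}: scan cost=200, card=200
  {D}: scan cost=40, card=40
  {E}: scan cost=40, card=40
  {C}: scan cost=250, card=250
  {B}: scan cost=400, card=400
  {AD}: card=800; try (D,hash)→880, (A,nl_idx)→1160, (A,merge)→2120, (D,merge)→2280, (A,hash)→3280, (A,nl)→8040 …(+1); best=880 via (D,hash)
  {DE}: card=40; try (E,hash)→560, (D,hash)→560, (E,merge)→600, (D,merge)→600, (E,nl)→1640, (D,nl)→1640; best=560 via (E,hash)
  {CE}: card=2000; try (E,hash)→980, (C,nl_idx)→2360, (C,merge)→2570, (E,merge)→2780, (C,hash)→4080, (C,nl)→10040 …(+1); best=980 via (E,hash)
  {BC}: card=5000; try (C,hash)→4800, (B,merge)→6500, (C,merge)→6650, (B,nl_idx)→7500, (B,hash)→7700, (C,nl_idx)→8600 …(+2); best=4800 via (C,hash)
  {ADE}: card=800; try (A,nl_idx)→1680, (E,hash)→2160, (A,merge)→2640, (A,hash)→3800, (A,nl)→8560, (E,merge)→9960 …(+1); best=1680 via (A,nl_idx)
  {CDE}: card=2000; try (C,nl_idx)→2880, (C,merge)→3090, (D,hash)→3460, (C,hash)→4600, (C,nl)→10560, (D,merge)→25260 …(+1); best=2880 via (C,nl_idx)
  {BCE}: card=40000; try (B,hash)→10180, (E,hash)→10280, (B,merge)→28980, (B,nl_idx)→58980, (E,merge)→75080, (E,nl)→204800 …(+1); best=10180 via (B,hash)
  {ACDE}: card=40000; try (C,hash)→6480, (A,hash)→8080, (C,merge)→12730, (A,merge)→28680, (C,nl_idx)→48080, (A,nl_idx)→58880 …(+2); best=6480 via (C,hash)
  {BCDE}: card=40000; try (B,hash)→12080, (B,merge)→30880, (D,hash)→50660, (B,nl_idx)→60880, (D,merge)→690460, (B,nl)→802880 …(+1); best=12080 via (B,hash)
  {ABCDE}: card=800000; try (B,hash)→53680, (A,hash)→55280, (B,merge)→690480, (A,merge)→693880, (A,nl_idx)→1132080, (B,nl_idx)→1166480 …(+2); best=53680 via (B,hash)

cost=53680; order=D,E,A,C,B; methods=hash,nl_idx,hash,hash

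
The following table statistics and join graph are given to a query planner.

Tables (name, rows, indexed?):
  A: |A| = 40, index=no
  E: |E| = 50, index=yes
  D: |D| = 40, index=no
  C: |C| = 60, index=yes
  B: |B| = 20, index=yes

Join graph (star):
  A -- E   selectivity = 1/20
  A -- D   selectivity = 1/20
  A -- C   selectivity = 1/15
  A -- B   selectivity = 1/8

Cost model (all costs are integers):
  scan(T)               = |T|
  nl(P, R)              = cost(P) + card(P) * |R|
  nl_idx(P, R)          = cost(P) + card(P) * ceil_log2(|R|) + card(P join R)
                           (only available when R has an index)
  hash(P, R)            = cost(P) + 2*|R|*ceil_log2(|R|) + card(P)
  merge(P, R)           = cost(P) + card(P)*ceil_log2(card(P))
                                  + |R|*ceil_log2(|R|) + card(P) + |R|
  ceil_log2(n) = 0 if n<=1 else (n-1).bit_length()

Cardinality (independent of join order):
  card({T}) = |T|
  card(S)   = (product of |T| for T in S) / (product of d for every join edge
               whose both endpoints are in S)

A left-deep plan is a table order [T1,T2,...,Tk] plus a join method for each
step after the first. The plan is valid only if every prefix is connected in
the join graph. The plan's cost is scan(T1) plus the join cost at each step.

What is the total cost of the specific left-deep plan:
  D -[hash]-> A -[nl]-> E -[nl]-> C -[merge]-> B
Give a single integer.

25480

step 1: scan D: cost=40, card=40
step 2: join A via hash
    card(P join A) = 40*40/(20) = 80
    cost = 40 + 2*40*6 + 40 = 560
step 3: join E via nl
    card(P join E) = 80*50/(20) = 200
    cost = 560 + 80*50 = 4560
step 4: join C via nl
    card(P join C) = 200*60/(15) = 800
    cost = 4560 + 200*60 = 16560
step 5: join B via merge
    card(P join B) = 800*20/(8) = 2000
    cost = 16560 + 800*10 + 20*5 + 800 + 20 = 25480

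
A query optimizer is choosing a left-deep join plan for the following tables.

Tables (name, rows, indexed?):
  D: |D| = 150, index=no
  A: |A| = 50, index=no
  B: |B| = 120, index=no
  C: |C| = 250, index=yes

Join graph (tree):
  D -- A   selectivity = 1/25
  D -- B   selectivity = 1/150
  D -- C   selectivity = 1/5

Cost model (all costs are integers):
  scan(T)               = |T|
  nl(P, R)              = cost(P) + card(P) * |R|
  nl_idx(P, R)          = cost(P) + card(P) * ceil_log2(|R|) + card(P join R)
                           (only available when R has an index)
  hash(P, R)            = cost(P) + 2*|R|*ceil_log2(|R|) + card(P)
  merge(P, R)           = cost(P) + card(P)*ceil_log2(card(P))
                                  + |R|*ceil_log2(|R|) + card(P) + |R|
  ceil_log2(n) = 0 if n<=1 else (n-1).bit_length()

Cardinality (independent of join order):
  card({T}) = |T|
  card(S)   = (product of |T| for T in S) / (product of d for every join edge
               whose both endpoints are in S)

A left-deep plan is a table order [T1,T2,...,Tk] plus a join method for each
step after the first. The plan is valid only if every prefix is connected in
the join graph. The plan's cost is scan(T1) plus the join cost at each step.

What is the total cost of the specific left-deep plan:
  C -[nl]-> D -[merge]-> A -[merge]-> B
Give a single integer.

369060

step 1: scan C: cost=250, card=250
step 2: join D via nl
    card(P join D) = 250*150/(5) = 7500
    cost = 250 + 250*150 = 37750
step 3: join A via merge
    card(P join A) = 7500*50/(25) = 15000
    cost = 37750 + 7500*13 + 50*6 + 7500 + 50 = 143100
step 4: join B via merge
    card(P join B) = 15000*120/(150) = 12000
    cost = 143100 + 15000*14 + 120*7 + 15000 + 120 = 369060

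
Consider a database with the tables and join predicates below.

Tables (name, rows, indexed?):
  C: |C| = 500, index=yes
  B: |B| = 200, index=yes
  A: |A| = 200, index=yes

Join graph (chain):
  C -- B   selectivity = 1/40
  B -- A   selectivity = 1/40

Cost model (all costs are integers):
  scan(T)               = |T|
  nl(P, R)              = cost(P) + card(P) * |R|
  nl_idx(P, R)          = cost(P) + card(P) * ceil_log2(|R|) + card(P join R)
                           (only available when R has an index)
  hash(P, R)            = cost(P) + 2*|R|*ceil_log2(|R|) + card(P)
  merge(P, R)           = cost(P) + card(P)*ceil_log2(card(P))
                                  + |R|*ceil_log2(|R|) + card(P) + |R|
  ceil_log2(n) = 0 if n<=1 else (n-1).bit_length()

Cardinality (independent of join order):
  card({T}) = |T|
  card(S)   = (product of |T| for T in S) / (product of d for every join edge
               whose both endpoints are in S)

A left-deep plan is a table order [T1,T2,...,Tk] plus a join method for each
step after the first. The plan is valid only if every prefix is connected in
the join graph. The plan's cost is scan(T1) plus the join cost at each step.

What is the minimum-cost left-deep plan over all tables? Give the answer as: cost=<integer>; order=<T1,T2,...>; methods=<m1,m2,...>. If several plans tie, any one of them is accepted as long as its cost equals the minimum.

cost=9900; order=C,B,A; methods=hash,hash

Selinger DP (subsets sized 1..n):
  {C}: scan cost=500, card=500
  {B}: scan cost=200, card=200
  {A}: scan cost=200, card=200
  {BC}: card=2500; try (B,hash)→4200, (C,nl_idx)→4500, (C,merge)→7000, (B,nl_idx)→7000, (B,merge)→7300, (C,hash)→9400 …(+2); best=4200 via (B,hash)
  {AB}: card=1000; try (B,nl_idx)→2800, (A,nl_idx)→2800, (B,hash)→3600, (A,hash)→3600, (B,merge)→3800, (A,merge)→3800 …(+2); best=2800 via (B,nl_idx)
  {ABC}: card=12500; try (A,hash)→9900, (C,hash)→12800, (C,merge)→18800, (C,nl_idx)→24300, (A,nl_idx)→36700, (A,merge)→38500 …(+2); best=9900 via (A,hash)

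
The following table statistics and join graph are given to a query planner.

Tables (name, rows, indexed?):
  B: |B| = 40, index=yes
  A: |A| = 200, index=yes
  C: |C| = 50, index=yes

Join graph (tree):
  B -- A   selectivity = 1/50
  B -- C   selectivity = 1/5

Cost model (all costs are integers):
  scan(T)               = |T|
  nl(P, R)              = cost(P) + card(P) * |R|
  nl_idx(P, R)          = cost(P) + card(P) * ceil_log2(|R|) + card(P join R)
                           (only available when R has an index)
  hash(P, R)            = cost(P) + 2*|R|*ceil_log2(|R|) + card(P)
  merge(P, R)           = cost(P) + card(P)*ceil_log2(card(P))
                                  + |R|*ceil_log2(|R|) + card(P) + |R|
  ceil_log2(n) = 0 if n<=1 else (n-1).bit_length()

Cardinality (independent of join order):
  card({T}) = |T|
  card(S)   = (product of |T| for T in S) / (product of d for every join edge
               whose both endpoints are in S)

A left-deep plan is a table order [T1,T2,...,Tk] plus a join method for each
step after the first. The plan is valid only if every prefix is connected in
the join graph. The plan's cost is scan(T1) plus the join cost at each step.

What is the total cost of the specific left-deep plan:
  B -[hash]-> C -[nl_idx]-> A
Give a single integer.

5480

step 1: scan B: cost=40, card=40
step 2: join C via hash
    card(P join C) = 40*50/(5) = 400
    cost = 40 + 2*50*6 + 40 = 680
step 3: join A via nl_idx
    card(P join A) = 400*200/(50) = 1600
    cost = 680 + 400*8 + 1600 = 5480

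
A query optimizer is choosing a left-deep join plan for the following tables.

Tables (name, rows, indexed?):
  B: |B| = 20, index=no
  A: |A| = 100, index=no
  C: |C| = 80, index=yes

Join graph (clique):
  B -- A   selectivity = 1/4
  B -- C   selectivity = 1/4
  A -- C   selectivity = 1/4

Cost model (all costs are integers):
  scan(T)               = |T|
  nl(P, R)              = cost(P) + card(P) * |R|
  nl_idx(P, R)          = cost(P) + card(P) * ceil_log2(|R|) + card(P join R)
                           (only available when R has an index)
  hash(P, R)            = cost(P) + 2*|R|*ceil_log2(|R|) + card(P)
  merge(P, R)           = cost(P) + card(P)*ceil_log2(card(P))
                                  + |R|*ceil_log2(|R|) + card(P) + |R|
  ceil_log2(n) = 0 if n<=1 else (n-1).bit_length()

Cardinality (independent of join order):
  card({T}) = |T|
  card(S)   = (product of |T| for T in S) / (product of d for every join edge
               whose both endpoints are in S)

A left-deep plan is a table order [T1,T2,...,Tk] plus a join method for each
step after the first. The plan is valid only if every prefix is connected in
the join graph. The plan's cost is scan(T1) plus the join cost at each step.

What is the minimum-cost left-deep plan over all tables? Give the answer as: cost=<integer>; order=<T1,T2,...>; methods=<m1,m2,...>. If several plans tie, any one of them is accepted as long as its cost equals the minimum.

cost=2020; order=A,B,C; methods=hash,hash

Selinger DP (subsets sized 1..n):
  {B}: scan cost=20, card=20
  {A}: scan cost=100, card=100
  {C}: scan cost=80, card=80
  {AB}: card=500; try (B,hash)→400, (A,merge)→940, (B,merge)→1020, (A,hash)→1440, (A,nl)→2020, (B,nl)→2100; best=400 via (B,hash)
  {BC}: card=400; try (B,hash)→360, (C,nl_idx)→560, (C,merge)→780, (B,merge)→840, (C,hash)→1160, (C,nl)→1620 …(+1); best=360 via (B,hash)
  {AC}: card=2000; try (C,hash)→1320, (A,merge)→1520, (C,merge)→1540, (A,hash)→1560, (C,nl_idx)→2800, (A,nl)→8080 …(+1); best=1320 via (C,hash)
  {ABC}: card=2500; try (C,hash)→2020, (A,hash)→2160, (B,hash)→3520, (A,merge)→5160, (C,merge)→6040, (C,nl_idx)→6400 …(+4); best=2020 via (C,hash)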